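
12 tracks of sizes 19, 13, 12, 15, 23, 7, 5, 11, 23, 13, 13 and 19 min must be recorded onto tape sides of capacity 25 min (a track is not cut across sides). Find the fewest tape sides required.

8

Total = 23 + 23 + 19 + 19 + 15 + 13 + 13 + 13 + 12 + 11 + 7 + 5 = 173 min.
Lower bound: ⌈173/25⌉ = 7 tape sides.
Also, 8 tracks each exceed 25/2 min, and no two of those can share a side, so at least 8 tape sides are needed.
A packing using 8 tape sides:
  side 1: 23 = 23
  side 2: 23 = 23
  side 3: 19 + 5 = 24
  side 4: 19 = 19
  side 5: 15 + 7 = 22
  side 6: 13 + 12 = 25
  side 7: 13 + 11 = 24
  side 8: 13 = 13
This matches the lower bound, so 8 is optimal.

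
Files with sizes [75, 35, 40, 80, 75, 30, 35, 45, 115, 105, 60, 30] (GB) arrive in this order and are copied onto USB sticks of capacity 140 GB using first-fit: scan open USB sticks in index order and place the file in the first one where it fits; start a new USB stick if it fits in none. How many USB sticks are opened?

6

  75 → USB stick 1 (new)  [load 75/140]
  35 → USB stick 1  [load 110/140]
  40 → USB stick 2 (new)  [load 40/140]
  80 → USB stick 2  [load 120/140]
  75 → USB stick 3 (new)  [load 75/140]
  30 → USB stick 1  [load 140/140]
  35 → USB stick 3  [load 110/140]
  45 → USB stick 4 (new)  [load 45/140]
  115 → USB stick 5 (new)  [load 115/140]
  105 → USB stick 6 (new)  [load 105/140]
  60 → USB stick 4  [load 105/140]
  30 → USB stick 3  [load 140/140]
6 USB sticks opened.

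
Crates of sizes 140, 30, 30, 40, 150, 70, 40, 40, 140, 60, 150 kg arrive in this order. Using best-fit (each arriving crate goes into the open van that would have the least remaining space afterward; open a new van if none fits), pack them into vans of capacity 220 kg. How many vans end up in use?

5

  140 → van 1 (new)  [load 140/220]
  30 → van 1  [load 170/220]
  30 → van 1  [load 200/220]
  40 → van 2 (new)  [load 40/220]
  150 → van 2  [load 190/220]
  70 → van 3 (new)  [load 70/220]
  40 → van 3  [load 110/220]
  40 → van 3  [load 150/220]
  140 → van 4 (new)  [load 140/220]
  60 → van 3  [load 210/220]
  150 → van 5 (new)  [load 150/220]
5 vans opened.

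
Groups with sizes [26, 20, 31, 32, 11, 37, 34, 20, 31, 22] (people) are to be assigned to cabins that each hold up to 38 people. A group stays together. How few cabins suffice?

9

Total = 37 + 34 + 32 + 31 + 31 + 26 + 22 + 20 + 20 + 11 = 264 people.
Lower bound: ⌈264/38⌉ = 7 cabins.
Also, 9 groups each exceed 19 people, and no two of those can share a cabin, so at least 9 cabins are needed.
A packing using 9 cabins:
  cabin 1: 37 = 37
  cabin 2: 34 = 34
  cabin 3: 32 = 32
  cabin 4: 31 = 31
  cabin 5: 31 = 31
  cabin 6: 26 + 11 = 37
  cabin 7: 22 = 22
  cabin 8: 20 = 20
  cabin 9: 20 = 20
This matches the lower bound, so 9 is optimal.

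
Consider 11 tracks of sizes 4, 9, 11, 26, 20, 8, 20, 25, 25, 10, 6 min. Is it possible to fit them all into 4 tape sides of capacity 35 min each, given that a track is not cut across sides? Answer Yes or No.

Total = 164 min; ⌈164/35⌉ = 5.
At least 5 tape sides are required, but only 4 are allowed.

No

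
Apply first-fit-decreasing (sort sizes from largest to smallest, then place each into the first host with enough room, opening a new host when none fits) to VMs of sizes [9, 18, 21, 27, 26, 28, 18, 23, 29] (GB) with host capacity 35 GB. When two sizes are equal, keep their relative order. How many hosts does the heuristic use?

8

Sorted descending: 29, 28, 27, 26, 23, 21, 18, 18, 9.
  29 → host 1 (new)  [load 29/35]
  28 → host 2 (new)  [load 28/35]
  27 → host 3 (new)  [load 27/35]
  26 → host 4 (new)  [load 26/35]
  23 → host 5 (new)  [load 23/35]
  21 → host 6 (new)  [load 21/35]
  18 → host 7 (new)  [load 18/35]
  18 → host 8 (new)  [load 18/35]
  9 → host 4  [load 35/35]
8 hosts opened.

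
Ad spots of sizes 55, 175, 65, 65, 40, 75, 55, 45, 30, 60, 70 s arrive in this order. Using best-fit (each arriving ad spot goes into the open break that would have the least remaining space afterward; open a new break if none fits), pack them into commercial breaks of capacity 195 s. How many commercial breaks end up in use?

  55 → break 1 (new)  [load 55/195]
  175 → break 2 (new)  [load 175/195]
  65 → break 1  [load 120/195]
  65 → break 1  [load 185/195]
  40 → break 3 (new)  [load 40/195]
  75 → break 3  [load 115/195]
  55 → break 3  [load 170/195]
  45 → break 4 (new)  [load 45/195]
  30 → break 4  [load 75/195]
  60 → break 4  [load 135/195]
  70 → break 5 (new)  [load 70/195]
5 commercial breaks opened.

5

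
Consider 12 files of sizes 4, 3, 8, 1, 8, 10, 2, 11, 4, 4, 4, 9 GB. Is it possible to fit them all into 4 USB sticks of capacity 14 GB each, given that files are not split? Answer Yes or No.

Total = 68 GB; ⌈68/14⌉ = 5.
At least 5 USB sticks are required, but only 4 are allowed.

No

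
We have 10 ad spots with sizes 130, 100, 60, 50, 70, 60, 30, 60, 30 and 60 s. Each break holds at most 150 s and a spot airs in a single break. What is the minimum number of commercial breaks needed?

Total = 130 + 100 + 70 + 60 + 60 + 60 + 60 + 50 + 30 + 30 = 650 s.
Lower bound: ⌈650/150⌉ = 5 commercial breaks.
A packing using 5 commercial breaks:
  break 1: 130 = 130
  break 2: 100 + 50 = 150
  break 3: 70 + 60 = 130
  break 4: 60 + 60 + 30 = 150
  break 5: 60 + 30 = 90
This matches the lower bound, so 5 is optimal.

5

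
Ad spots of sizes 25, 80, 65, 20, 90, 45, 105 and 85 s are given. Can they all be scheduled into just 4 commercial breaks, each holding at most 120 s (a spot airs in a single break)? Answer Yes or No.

Total = 515 s; ⌈515/120⌉ = 5.
At least 5 commercial breaks are required, but only 4 are allowed.

No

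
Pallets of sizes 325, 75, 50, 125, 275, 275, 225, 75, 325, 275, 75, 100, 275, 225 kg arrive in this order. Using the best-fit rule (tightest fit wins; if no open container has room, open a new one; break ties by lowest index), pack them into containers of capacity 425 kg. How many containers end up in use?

  325 → container 1 (new)  [load 325/425]
  75 → container 1  [load 400/425]
  50 → container 2 (new)  [load 50/425]
  125 → container 2  [load 175/425]
  275 → container 3 (new)  [load 275/425]
  275 → container 4 (new)  [load 275/425]
  225 → container 2  [load 400/425]
  75 → container 3  [load 350/425]
  325 → container 5 (new)  [load 325/425]
  275 → container 6 (new)  [load 275/425]
  75 → container 3  [load 425/425]
  100 → container 5  [load 425/425]
  275 → container 7 (new)  [load 275/425]
  225 → container 8 (new)  [load 225/425]
8 containers opened.

8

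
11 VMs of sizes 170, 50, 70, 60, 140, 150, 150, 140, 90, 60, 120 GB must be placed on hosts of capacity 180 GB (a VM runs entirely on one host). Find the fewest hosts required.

8

Total = 170 + 150 + 150 + 140 + 140 + 120 + 90 + 70 + 60 + 60 + 50 = 1200 GB.
Lower bound: ⌈1200/180⌉ = 7 hosts.
A packing using 8 hosts:
  host 1: 170 = 170
  host 2: 150 = 150
  host 3: 150 = 150
  host 4: 140 = 140
  host 5: 140 = 140
  host 6: 120 + 60 = 180
  host 7: 90 + 70 = 160
  host 8: 60 + 50 = 110
No arrangement into 7 hosts stays within capacity, so 8 is optimal.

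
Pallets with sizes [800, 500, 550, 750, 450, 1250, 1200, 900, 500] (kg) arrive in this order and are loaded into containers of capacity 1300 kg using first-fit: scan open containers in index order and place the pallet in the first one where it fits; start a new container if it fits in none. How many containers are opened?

  800 → container 1 (new)  [load 800/1300]
  500 → container 1  [load 1300/1300]
  550 → container 2 (new)  [load 550/1300]
  750 → container 2  [load 1300/1300]
  450 → container 3 (new)  [load 450/1300]
  1250 → container 4 (new)  [load 1250/1300]
  1200 → container 5 (new)  [load 1200/1300]
  900 → container 6 (new)  [load 900/1300]
  500 → container 3  [load 950/1300]
6 containers opened.

6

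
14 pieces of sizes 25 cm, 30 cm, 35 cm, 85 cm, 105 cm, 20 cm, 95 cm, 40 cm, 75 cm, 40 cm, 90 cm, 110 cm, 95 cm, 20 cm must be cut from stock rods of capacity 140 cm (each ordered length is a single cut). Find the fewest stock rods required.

7

Total = 110 + 105 + 95 + 95 + 90 + 85 + 75 + 40 + 40 + 35 + 30 + 25 + 20 + 20 = 865 cm.
Lower bound: ⌈865/140⌉ = 7 stock rods.
A packing using 7 stock rods:
  stock rod 1: 110 + 30 = 140
  stock rod 2: 105 + 35 = 140
  stock rod 3: 95 + 40 = 135
  stock rod 4: 95 + 40 = 135
  stock rod 5: 90 + 25 + 20 = 135
  stock rod 6: 85 + 20 = 105
  stock rod 7: 75 = 75
This matches the lower bound, so 7 is optimal.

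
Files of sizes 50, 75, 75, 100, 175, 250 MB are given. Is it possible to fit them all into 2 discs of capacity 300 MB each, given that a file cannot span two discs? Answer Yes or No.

Total = 725 MB; ⌈725/300⌉ = 3.
At least 3 discs are required, but only 2 are allowed.

No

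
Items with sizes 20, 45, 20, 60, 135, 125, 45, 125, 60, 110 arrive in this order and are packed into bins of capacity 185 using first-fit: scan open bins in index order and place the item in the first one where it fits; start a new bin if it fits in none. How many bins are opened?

  20 → bin 1 (new)  [load 20/185]
  45 → bin 1  [load 65/185]
  20 → bin 1  [load 85/185]
  60 → bin 1  [load 145/185]
  135 → bin 2 (new)  [load 135/185]
  125 → bin 3 (new)  [load 125/185]
  45 → bin 2  [load 180/185]
  125 → bin 4 (new)  [load 125/185]
  60 → bin 3  [load 185/185]
  110 → bin 5 (new)  [load 110/185]
5 bins opened.

5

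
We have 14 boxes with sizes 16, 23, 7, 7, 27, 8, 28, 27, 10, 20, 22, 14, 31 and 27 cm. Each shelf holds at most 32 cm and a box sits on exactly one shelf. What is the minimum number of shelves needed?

Total = 31 + 28 + 27 + 27 + 27 + 23 + 22 + 20 + 16 + 14 + 10 + 8 + 7 + 7 = 267 cm.
Lower bound: ⌈267/32⌉ = 9 shelves.
A packing using 10 shelves:
  shelf 1: 31 = 31
  shelf 2: 28 = 28
  shelf 3: 27 = 27
  shelf 4: 27 = 27
  shelf 5: 27 = 27
  shelf 6: 23 + 8 = 31
  shelf 7: 22 + 10 = 32
  shelf 8: 20 + 7 = 27
  shelf 9: 16 + 14 = 30
  shelf 10: 7 = 7
No arrangement into 9 shelves stays within capacity, so 10 is optimal.

10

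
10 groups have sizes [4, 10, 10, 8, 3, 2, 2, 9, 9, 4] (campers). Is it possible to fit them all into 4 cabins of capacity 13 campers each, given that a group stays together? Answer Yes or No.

No

Total = 61 campers; ⌈61/13⌉ = 5.
At least 5 cabins are required, but only 4 are allowed.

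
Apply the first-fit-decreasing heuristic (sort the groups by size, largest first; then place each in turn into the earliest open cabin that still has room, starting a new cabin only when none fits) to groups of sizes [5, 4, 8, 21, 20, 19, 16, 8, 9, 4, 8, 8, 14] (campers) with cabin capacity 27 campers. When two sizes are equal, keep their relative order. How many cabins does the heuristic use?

6

Sorted descending: 21, 20, 19, 16, 14, 9, 8, 8, 8, 8, 5, 4, 4.
  21 → cabin 1 (new)  [load 21/27]
  20 → cabin 2 (new)  [load 20/27]
  19 → cabin 3 (new)  [load 19/27]
  16 → cabin 4 (new)  [load 16/27]
  14 → cabin 5 (new)  [load 14/27]
  9 → cabin 4  [load 25/27]
  8 → cabin 3  [load 27/27]
  8 → cabin 5  [load 22/27]
  8 → cabin 6 (new)  [load 8/27]
  8 → cabin 6  [load 16/27]
  5 → cabin 1  [load 26/27]
  4 → cabin 2  [load 24/27]
  4 → cabin 5  [load 26/27]
6 cabins opened.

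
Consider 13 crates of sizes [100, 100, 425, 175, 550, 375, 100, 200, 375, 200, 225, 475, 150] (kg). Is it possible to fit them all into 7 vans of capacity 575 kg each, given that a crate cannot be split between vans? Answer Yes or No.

Yes

A valid assignment using 7 vans:
  van 1: 550 = 550
  van 2: 475 + 100 = 575
  van 3: 425 + 150 = 575
  van 4: 375 + 200 = 575
  van 5: 375 + 200 = 575
  van 6: 225 + 175 + 100 = 500
  van 7: 100 = 100
Every load is within 575 kg, so 7 vans suffice.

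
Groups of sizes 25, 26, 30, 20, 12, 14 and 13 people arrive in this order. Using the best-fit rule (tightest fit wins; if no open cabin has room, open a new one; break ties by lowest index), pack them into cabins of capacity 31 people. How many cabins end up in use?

  25 → cabin 1 (new)  [load 25/31]
  26 → cabin 2 (new)  [load 26/31]
  30 → cabin 3 (new)  [load 30/31]
  20 → cabin 4 (new)  [load 20/31]
  12 → cabin 5 (new)  [load 12/31]
  14 → cabin 5  [load 26/31]
  13 → cabin 6 (new)  [load 13/31]
6 cabins opened.

6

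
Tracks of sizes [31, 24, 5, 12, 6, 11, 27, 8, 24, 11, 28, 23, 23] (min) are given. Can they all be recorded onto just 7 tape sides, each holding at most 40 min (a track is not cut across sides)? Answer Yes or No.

Yes

A valid assignment using 7 tape sides:
  side 1: 31 + 8 = 39
  side 2: 28 + 12 = 40
  side 3: 27 + 11 = 38
  side 4: 24 + 11 + 5 = 40
  side 5: 24 + 6 = 30
  side 6: 23 = 23
  side 7: 23 = 23
Every load is within 40 min, so 7 tape sides suffice.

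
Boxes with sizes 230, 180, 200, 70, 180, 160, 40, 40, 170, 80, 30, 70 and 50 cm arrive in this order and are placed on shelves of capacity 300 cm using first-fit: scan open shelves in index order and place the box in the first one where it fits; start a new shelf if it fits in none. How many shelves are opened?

6

  230 → shelf 1 (new)  [load 230/300]
  180 → shelf 2 (new)  [load 180/300]
  200 → shelf 3 (new)  [load 200/300]
  70 → shelf 1  [load 300/300]
  180 → shelf 4 (new)  [load 180/300]
  160 → shelf 5 (new)  [load 160/300]
  40 → shelf 2  [load 220/300]
  40 → shelf 2  [load 260/300]
  170 → shelf 6 (new)  [load 170/300]
  80 → shelf 3  [load 280/300]
  30 → shelf 2  [load 290/300]
  70 → shelf 4  [load 250/300]
  50 → shelf 4  [load 300/300]
6 shelves opened.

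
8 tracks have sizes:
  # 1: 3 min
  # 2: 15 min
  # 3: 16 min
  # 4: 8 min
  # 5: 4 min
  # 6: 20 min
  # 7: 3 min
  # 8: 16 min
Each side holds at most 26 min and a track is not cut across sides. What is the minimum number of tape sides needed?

4

Total = 20 + 16 + 16 + 15 + 8 + 4 + 3 + 3 = 85 min.
Lower bound: ⌈85/26⌉ = 4 tape sides.
A packing using 4 tape sides:
  side 1: 20 + 4 = 24
  side 2: 16 + 8 = 24
  side 3: 16 + 3 + 3 = 22
  side 4: 15 = 15
This matches the lower bound, so 4 is optimal.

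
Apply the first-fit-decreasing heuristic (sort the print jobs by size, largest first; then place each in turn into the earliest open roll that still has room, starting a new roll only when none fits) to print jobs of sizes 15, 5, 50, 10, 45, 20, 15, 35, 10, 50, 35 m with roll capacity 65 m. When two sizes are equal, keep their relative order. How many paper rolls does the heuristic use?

5

Sorted descending: 50, 50, 45, 35, 35, 20, 15, 15, 10, 10, 5.
  50 → roll 1 (new)  [load 50/65]
  50 → roll 2 (new)  [load 50/65]
  45 → roll 3 (new)  [load 45/65]
  35 → roll 4 (new)  [load 35/65]
  35 → roll 5 (new)  [load 35/65]
  20 → roll 3  [load 65/65]
  15 → roll 1  [load 65/65]
  15 → roll 2  [load 65/65]
  10 → roll 4  [load 45/65]
  10 → roll 4  [load 55/65]
  5 → roll 4  [load 60/65]
5 paper rolls opened.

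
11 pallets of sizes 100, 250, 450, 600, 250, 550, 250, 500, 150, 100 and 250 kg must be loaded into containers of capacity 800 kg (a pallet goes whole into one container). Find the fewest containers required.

5

Total = 600 + 550 + 500 + 450 + 250 + 250 + 250 + 250 + 150 + 100 + 100 = 3450 kg.
Lower bound: ⌈3450/800⌉ = 5 containers.
A packing using 5 containers:
  container 1: 600 + 150 = 750
  container 2: 550 + 250 = 800
  container 3: 500 + 250 = 750
  container 4: 450 + 250 + 100 = 800
  container 5: 250 + 100 = 350
This matches the lower bound, so 5 is optimal.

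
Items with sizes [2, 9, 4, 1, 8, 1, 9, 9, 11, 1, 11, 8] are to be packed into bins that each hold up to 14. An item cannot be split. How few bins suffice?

7

Total = 11 + 11 + 9 + 9 + 9 + 8 + 8 + 4 + 2 + 1 + 1 + 1 = 74.
Lower bound: ⌈74/14⌉ = 6 bins.
Also, 7 items each exceed 7, and no two of those can share a bin, so at least 7 bins are needed.
A packing using 7 bins:
  bin 1: 11 + 2 + 1 = 14
  bin 2: 11 + 1 + 1 = 13
  bin 3: 9 + 4 = 13
  bin 4: 9 = 9
  bin 5: 9 = 9
  bin 6: 8 = 8
  bin 7: 8 = 8
This matches the lower bound, so 7 is optimal.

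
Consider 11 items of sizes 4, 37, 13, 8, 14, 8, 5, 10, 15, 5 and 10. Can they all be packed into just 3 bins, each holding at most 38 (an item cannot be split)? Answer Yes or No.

No

Total = 129; ⌈129/38⌉ = 4.
At least 4 bins are required, but only 3 are allowed.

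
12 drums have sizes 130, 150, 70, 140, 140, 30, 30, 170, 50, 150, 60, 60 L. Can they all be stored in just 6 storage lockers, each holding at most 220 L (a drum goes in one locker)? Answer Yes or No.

A valid assignment using 6 storage lockers:
  locker 1: 170 + 50 = 220
  locker 2: 150 + 70 = 220
  locker 3: 150 + 60 = 210
  locker 4: 140 + 60 = 200
  locker 5: 140 + 30 + 30 = 200
  locker 6: 130 = 130
Every load is within 220 L, so 6 storage lockers suffice.

Yes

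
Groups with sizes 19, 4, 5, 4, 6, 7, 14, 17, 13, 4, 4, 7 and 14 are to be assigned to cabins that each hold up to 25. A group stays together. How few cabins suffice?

Total = 19 + 17 + 14 + 14 + 13 + 7 + 7 + 6 + 5 + 4 + 4 + 4 + 4 = 118.
Lower bound: ⌈118/25⌉ = 5 cabins.
A packing using 5 cabins:
  cabin 1: 19 + 6 = 25
  cabin 2: 17 + 7 = 24
  cabin 3: 14 + 7 + 4 = 25
  cabin 4: 14 + 5 + 4 = 23
  cabin 5: 13 + 4 + 4 = 21
This matches the lower bound, so 5 is optimal.

5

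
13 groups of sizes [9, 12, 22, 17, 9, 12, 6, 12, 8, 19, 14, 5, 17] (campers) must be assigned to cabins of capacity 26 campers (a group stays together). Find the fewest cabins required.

7

Total = 22 + 19 + 17 + 17 + 14 + 12 + 12 + 12 + 9 + 9 + 8 + 6 + 5 = 162 campers.
Lower bound: ⌈162/26⌉ = 7 cabins.
A packing using 7 cabins:
  cabin 1: 22 = 22
  cabin 2: 19 + 6 = 25
  cabin 3: 17 + 9 = 26
  cabin 4: 17 + 9 = 26
  cabin 5: 14 + 12 = 26
  cabin 6: 12 + 12 = 24
  cabin 7: 8 + 5 = 13
This matches the lower bound, so 7 is optimal.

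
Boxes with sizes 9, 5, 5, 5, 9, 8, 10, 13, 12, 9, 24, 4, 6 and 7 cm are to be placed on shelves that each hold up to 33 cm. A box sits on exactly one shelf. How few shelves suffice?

4

Total = 24 + 13 + 12 + 10 + 9 + 9 + 9 + 8 + 7 + 6 + 5 + 5 + 5 + 4 = 126 cm.
Lower bound: ⌈126/33⌉ = 4 shelves.
A packing using 4 shelves:
  shelf 1: 24 + 9 = 33
  shelf 2: 13 + 12 + 8 = 33
  shelf 3: 10 + 9 + 9 + 5 = 33
  shelf 4: 7 + 6 + 5 + 5 + 4 = 27
This matches the lower bound, so 4 is optimal.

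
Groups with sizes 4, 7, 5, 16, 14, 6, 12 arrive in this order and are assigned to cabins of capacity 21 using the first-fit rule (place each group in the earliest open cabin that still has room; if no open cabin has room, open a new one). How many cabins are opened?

4

  4 → cabin 1 (new)  [load 4/21]
  7 → cabin 1  [load 11/21]
  5 → cabin 1  [load 16/21]
  16 → cabin 2 (new)  [load 16/21]
  14 → cabin 3 (new)  [load 14/21]
  6 → cabin 3  [load 20/21]
  12 → cabin 4 (new)  [load 12/21]
4 cabins opened.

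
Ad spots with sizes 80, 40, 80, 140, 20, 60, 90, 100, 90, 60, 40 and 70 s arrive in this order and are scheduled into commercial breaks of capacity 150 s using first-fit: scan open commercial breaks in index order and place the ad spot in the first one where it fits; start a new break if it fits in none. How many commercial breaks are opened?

7

  80 → break 1 (new)  [load 80/150]
  40 → break 1  [load 120/150]
  80 → break 2 (new)  [load 80/150]
  140 → break 3 (new)  [load 140/150]
  20 → break 1  [load 140/150]
  60 → break 2  [load 140/150]
  90 → break 4 (new)  [load 90/150]
  100 → break 5 (new)  [load 100/150]
  90 → break 6 (new)  [load 90/150]
  60 → break 4  [load 150/150]
  40 → break 5  [load 140/150]
  70 → break 7 (new)  [load 70/150]
7 commercial breaks opened.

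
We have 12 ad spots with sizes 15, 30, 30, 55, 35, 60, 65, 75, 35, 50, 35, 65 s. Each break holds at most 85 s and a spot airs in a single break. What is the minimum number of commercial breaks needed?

8

Total = 75 + 65 + 65 + 60 + 55 + 50 + 35 + 35 + 35 + 30 + 30 + 15 = 550 s.
Lower bound: ⌈550/85⌉ = 7 commercial breaks.
A packing using 8 commercial breaks:
  break 1: 75 = 75
  break 2: 65 + 15 = 80
  break 3: 65 = 65
  break 4: 60 = 60
  break 5: 55 + 30 = 85
  break 6: 50 + 35 = 85
  break 7: 35 + 35 = 70
  break 8: 30 = 30
No arrangement into 7 commercial breaks stays within capacity, so 8 is optimal.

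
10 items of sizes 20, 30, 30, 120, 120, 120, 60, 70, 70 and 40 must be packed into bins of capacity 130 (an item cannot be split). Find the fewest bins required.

6

Total = 120 + 120 + 120 + 70 + 70 + 60 + 40 + 30 + 30 + 20 = 680.
Lower bound: ⌈680/130⌉ = 6 bins.
A packing using 6 bins:
  bin 1: 120 = 120
  bin 2: 120 = 120
  bin 3: 120 = 120
  bin 4: 70 + 60 = 130
  bin 5: 70 + 40 + 20 = 130
  bin 6: 30 + 30 = 60
This matches the lower bound, so 6 is optimal.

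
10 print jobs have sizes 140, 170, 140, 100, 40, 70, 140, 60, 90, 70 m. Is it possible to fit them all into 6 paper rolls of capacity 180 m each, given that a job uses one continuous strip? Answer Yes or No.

Total = 1020 m; ⌈1020/180⌉ = 6.
The bound of 6 does not rule out 6, but exhaustive search shows no assignment into 6 paper rolls of capacity 180 m exists — the minimum is 7.

No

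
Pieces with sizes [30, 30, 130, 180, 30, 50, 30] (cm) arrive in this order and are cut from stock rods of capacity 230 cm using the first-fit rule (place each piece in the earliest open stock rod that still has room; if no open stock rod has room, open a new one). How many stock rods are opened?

  30 → stock rod 1 (new)  [load 30/230]
  30 → stock rod 1  [load 60/230]
  130 → stock rod 1  [load 190/230]
  180 → stock rod 2 (new)  [load 180/230]
  30 → stock rod 1  [load 220/230]
  50 → stock rod 2  [load 230/230]
  30 → stock rod 3 (new)  [load 30/230]
3 stock rods opened.

3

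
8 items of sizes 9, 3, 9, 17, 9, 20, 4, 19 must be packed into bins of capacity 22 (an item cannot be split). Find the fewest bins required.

5

Total = 20 + 19 + 17 + 9 + 9 + 9 + 4 + 3 = 90.
Lower bound: ⌈90/22⌉ = 5 bins.
A packing using 5 bins:
  bin 1: 20 = 20
  bin 2: 19 + 3 = 22
  bin 3: 17 + 4 = 21
  bin 4: 9 + 9 = 18
  bin 5: 9 = 9
This matches the lower bound, so 5 is optimal.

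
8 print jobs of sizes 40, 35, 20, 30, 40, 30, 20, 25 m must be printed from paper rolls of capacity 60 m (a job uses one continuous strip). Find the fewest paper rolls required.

4

Total = 40 + 40 + 35 + 30 + 30 + 25 + 20 + 20 = 240 m.
Lower bound: ⌈240/60⌉ = 4 paper rolls.
A packing using 4 paper rolls:
  roll 1: 40 + 20 = 60
  roll 2: 40 + 20 = 60
  roll 3: 35 + 25 = 60
  roll 4: 30 + 30 = 60
This matches the lower bound, so 4 is optimal.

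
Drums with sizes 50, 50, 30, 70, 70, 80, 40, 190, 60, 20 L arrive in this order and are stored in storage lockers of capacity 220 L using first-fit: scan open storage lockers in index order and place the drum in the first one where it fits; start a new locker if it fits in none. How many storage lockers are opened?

4

  50 → locker 1 (new)  [load 50/220]
  50 → locker 1  [load 100/220]
  30 → locker 1  [load 130/220]
  70 → locker 1  [load 200/220]
  70 → locker 2 (new)  [load 70/220]
  80 → locker 2  [load 150/220]
  40 → locker 2  [load 190/220]
  190 → locker 3 (new)  [load 190/220]
  60 → locker 4 (new)  [load 60/220]
  20 → locker 1  [load 220/220]
4 storage lockers opened.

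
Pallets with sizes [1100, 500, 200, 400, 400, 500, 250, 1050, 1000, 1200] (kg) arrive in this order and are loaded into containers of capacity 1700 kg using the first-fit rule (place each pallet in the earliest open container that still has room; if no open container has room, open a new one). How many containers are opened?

  1100 → container 1 (new)  [load 1100/1700]
  500 → container 1  [load 1600/1700]
  200 → container 2 (new)  [load 200/1700]
  400 → container 2  [load 600/1700]
  400 → container 2  [load 1000/1700]
  500 → container 2  [load 1500/1700]
  250 → container 3 (new)  [load 250/1700]
  1050 → container 3  [load 1300/1700]
  1000 → container 4 (new)  [load 1000/1700]
  1200 → container 5 (new)  [load 1200/1700]
5 containers opened.

5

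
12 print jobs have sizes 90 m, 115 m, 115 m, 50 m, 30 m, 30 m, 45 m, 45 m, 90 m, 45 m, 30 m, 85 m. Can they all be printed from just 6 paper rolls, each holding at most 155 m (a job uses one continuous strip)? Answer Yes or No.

A valid assignment using 6 paper rolls:
  roll 1: 115 + 30 = 145
  roll 2: 115 + 30 = 145
  roll 3: 90 + 50 = 140
  roll 4: 90 + 45 = 135
  roll 5: 85 + 45 = 130
  roll 6: 45 + 30 = 75
Every load is within 155 m, so 6 paper rolls suffice.

Yes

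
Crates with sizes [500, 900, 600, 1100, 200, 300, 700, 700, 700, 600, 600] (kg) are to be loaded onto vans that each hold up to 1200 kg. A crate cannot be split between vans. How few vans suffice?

7

Total = 1100 + 900 + 700 + 700 + 700 + 600 + 600 + 600 + 500 + 300 + 200 = 6900 kg.
Lower bound: ⌈6900/1200⌉ = 6 vans.
A packing using 7 vans:
  van 1: 1100 = 1100
  van 2: 900 + 300 = 1200
  van 3: 700 + 500 = 1200
  van 4: 700 + 200 = 900
  van 5: 700 = 700
  van 6: 600 + 600 = 1200
  van 7: 600 = 600
No arrangement into 6 vans stays within capacity, so 7 is optimal.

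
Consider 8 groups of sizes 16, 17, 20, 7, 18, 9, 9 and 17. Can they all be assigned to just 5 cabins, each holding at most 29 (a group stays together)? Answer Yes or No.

Yes

A valid assignment using 5 cabins:
  cabin 1: 20 + 9 = 29
  cabin 2: 18 + 9 = 27
  cabin 3: 17 + 7 = 24
  cabin 4: 17 = 17
  cabin 5: 16 = 16
Every load is within 29, so 5 cabins suffice.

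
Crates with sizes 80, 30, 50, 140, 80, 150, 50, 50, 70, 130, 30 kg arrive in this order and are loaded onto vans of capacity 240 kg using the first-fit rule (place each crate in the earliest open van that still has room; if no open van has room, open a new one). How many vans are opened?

4

  80 → van 1 (new)  [load 80/240]
  30 → van 1  [load 110/240]
  50 → van 1  [load 160/240]
  140 → van 2 (new)  [load 140/240]
  80 → van 1  [load 240/240]
  150 → van 3 (new)  [load 150/240]
  50 → van 2  [load 190/240]
  50 → van 2  [load 240/240]
  70 → van 3  [load 220/240]
  130 → van 4 (new)  [load 130/240]
  30 → van 4  [load 160/240]
4 vans opened.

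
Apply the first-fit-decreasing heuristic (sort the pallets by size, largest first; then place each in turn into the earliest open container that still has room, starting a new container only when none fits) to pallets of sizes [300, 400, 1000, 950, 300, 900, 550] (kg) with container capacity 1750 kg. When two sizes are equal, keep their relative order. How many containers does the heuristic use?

Sorted descending: 1000, 950, 900, 550, 400, 300, 300.
  1000 → container 1 (new)  [load 1000/1750]
  950 → container 2 (new)  [load 950/1750]
  900 → container 3 (new)  [load 900/1750]
  550 → container 1  [load 1550/1750]
  400 → container 2  [load 1350/1750]
  300 → container 2  [load 1650/1750]
  300 → container 3  [load 1200/1750]
3 containers opened.

3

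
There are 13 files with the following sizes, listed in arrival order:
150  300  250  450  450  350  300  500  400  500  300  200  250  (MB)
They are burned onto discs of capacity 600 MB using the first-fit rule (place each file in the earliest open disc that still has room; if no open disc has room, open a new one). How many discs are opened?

9

  150 → disc 1 (new)  [load 150/600]
  300 → disc 1  [load 450/600]
  250 → disc 2 (new)  [load 250/600]
  450 → disc 3 (new)  [load 450/600]
  450 → disc 4 (new)  [load 450/600]
  350 → disc 2  [load 600/600]
  300 → disc 5 (new)  [load 300/600]
  500 → disc 6 (new)  [load 500/600]
  400 → disc 7 (new)  [load 400/600]
  500 → disc 8 (new)  [load 500/600]
  300 → disc 5  [load 600/600]
  200 → disc 7  [load 600/600]
  250 → disc 9 (new)  [load 250/600]
9 discs opened.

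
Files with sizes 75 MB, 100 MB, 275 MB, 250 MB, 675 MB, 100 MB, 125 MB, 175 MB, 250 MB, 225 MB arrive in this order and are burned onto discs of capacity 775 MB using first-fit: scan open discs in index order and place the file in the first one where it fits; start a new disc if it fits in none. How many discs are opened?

3

  75 → disc 1 (new)  [load 75/775]
  100 → disc 1  [load 175/775]
  275 → disc 1  [load 450/775]
  250 → disc 1  [load 700/775]
  675 → disc 2 (new)  [load 675/775]
  100 → disc 2  [load 775/775]
  125 → disc 3 (new)  [load 125/775]
  175 → disc 3  [load 300/775]
  250 → disc 3  [load 550/775]
  225 → disc 3  [load 775/775]
3 discs opened.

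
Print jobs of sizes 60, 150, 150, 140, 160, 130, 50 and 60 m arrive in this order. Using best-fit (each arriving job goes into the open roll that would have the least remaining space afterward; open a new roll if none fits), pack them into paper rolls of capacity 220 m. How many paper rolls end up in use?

  60 → roll 1 (new)  [load 60/220]
  150 → roll 1  [load 210/220]
  150 → roll 2 (new)  [load 150/220]
  140 → roll 3 (new)  [load 140/220]
  160 → roll 4 (new)  [load 160/220]
  130 → roll 5 (new)  [load 130/220]
  50 → roll 4  [load 210/220]
  60 → roll 2  [load 210/220]
5 paper rolls opened.

5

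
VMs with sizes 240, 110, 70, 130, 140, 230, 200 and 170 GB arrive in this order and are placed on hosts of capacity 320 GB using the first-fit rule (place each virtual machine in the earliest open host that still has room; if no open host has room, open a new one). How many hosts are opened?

  240 → host 1 (new)  [load 240/320]
  110 → host 2 (new)  [load 110/320]
  70 → host 1  [load 310/320]
  130 → host 2  [load 240/320]
  140 → host 3 (new)  [load 140/320]
  230 → host 4 (new)  [load 230/320]
  200 → host 5 (new)  [load 200/320]
  170 → host 3  [load 310/320]
5 hosts opened.

5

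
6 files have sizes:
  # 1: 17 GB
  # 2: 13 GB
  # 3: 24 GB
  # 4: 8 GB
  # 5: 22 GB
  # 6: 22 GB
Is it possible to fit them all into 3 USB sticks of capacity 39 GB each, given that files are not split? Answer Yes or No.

Yes

A valid assignment using 3 USB sticks:
  USB stick 1: 24 + 13 = 37
  USB stick 2: 22 + 17 = 39
  USB stick 3: 22 + 8 = 30
Every load is within 39 GB, so 3 USB sticks suffice.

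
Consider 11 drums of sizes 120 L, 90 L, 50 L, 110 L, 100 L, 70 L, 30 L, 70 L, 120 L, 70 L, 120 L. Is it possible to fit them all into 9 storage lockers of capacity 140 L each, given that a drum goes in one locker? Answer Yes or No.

A valid assignment using 8 storage lockers:
  locker 1: 120 = 120
  locker 2: 120 = 120
  locker 3: 120 = 120
  locker 4: 110 + 30 = 140
  locker 5: 100 = 100
  locker 6: 90 + 50 = 140
  locker 7: 70 + 70 = 140
  locker 8: 70 = 70
That uses only 8 ≤ 9, so 9 storage lockers are enough.

Yes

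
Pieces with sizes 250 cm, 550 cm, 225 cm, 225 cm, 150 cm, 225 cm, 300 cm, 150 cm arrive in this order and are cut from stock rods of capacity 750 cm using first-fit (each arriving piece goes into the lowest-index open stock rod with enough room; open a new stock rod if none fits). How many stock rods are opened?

  250 → stock rod 1 (new)  [load 250/750]
  550 → stock rod 2 (new)  [load 550/750]
  225 → stock rod 1  [load 475/750]
  225 → stock rod 1  [load 700/750]
  150 → stock rod 2  [load 700/750]
  225 → stock rod 3 (new)  [load 225/750]
  300 → stock rod 3  [load 525/750]
  150 → stock rod 3  [load 675/750]
3 stock rods opened.

3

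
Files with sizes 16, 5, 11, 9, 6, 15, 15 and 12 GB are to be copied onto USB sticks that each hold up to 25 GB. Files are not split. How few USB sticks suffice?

4

Total = 16 + 15 + 15 + 12 + 11 + 9 + 6 + 5 = 89 GB.
Lower bound: ⌈89/25⌉ = 4 USB sticks.
A packing using 4 USB sticks:
  USB stick 1: 16 + 9 = 25
  USB stick 2: 15 + 6 = 21
  USB stick 3: 15 + 5 = 20
  USB stick 4: 12 + 11 = 23
This matches the lower bound, so 4 is optimal.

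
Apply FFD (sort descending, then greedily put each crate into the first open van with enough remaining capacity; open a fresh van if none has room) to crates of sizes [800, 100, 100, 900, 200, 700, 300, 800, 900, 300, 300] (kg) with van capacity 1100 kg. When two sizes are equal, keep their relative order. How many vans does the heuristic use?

5

Sorted descending: 900, 900, 800, 800, 700, 300, 300, 300, 200, 100, 100.
  900 → van 1 (new)  [load 900/1100]
  900 → van 2 (new)  [load 900/1100]
  800 → van 3 (new)  [load 800/1100]
  800 → van 4 (new)  [load 800/1100]
  700 → van 5 (new)  [load 700/1100]
  300 → van 3  [load 1100/1100]
  300 → van 4  [load 1100/1100]
  300 → van 5  [load 1000/1100]
  200 → van 1  [load 1100/1100]
  100 → van 2  [load 1000/1100]
  100 → van 2  [load 1100/1100]
5 vans opened.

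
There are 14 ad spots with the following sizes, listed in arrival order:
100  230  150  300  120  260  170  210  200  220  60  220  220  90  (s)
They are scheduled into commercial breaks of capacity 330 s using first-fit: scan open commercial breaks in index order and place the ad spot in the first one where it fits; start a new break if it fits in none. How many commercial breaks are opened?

  100 → break 1 (new)  [load 100/330]
  230 → break 1  [load 330/330]
  150 → break 2 (new)  [load 150/330]
  300 → break 3 (new)  [load 300/330]
  120 → break 2  [load 270/330]
  260 → break 4 (new)  [load 260/330]
  170 → break 5 (new)  [load 170/330]
  210 → break 6 (new)  [load 210/330]
  200 → break 7 (new)  [load 200/330]
  220 → break 8 (new)  [load 220/330]
  60 → break 2  [load 330/330]
  220 → break 9 (new)  [load 220/330]
  220 → break 10 (new)  [load 220/330]
  90 → break 5  [load 260/330]
10 commercial breaks opened.

10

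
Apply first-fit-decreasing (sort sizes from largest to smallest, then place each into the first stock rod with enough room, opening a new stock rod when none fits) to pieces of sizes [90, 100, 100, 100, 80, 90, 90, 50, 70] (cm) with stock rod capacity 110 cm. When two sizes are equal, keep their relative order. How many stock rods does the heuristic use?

9

Sorted descending: 100, 100, 100, 90, 90, 90, 80, 70, 50.
  100 → stock rod 1 (new)  [load 100/110]
  100 → stock rod 2 (new)  [load 100/110]
  100 → stock rod 3 (new)  [load 100/110]
  90 → stock rod 4 (new)  [load 90/110]
  90 → stock rod 5 (new)  [load 90/110]
  90 → stock rod 6 (new)  [load 90/110]
  80 → stock rod 7 (new)  [load 80/110]
  70 → stock rod 8 (new)  [load 70/110]
  50 → stock rod 9 (new)  [load 50/110]
9 stock rods opened.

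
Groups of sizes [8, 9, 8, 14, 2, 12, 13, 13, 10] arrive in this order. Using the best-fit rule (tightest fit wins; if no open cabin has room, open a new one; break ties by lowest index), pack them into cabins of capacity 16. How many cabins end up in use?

7

  8 → cabin 1 (new)  [load 8/16]
  9 → cabin 2 (new)  [load 9/16]
  8 → cabin 1  [load 16/16]
  14 → cabin 3 (new)  [load 14/16]
  2 → cabin 3  [load 16/16]
  12 → cabin 4 (new)  [load 12/16]
  13 → cabin 5 (new)  [load 13/16]
  13 → cabin 6 (new)  [load 13/16]
  10 → cabin 7 (new)  [load 10/16]
7 cabins opened.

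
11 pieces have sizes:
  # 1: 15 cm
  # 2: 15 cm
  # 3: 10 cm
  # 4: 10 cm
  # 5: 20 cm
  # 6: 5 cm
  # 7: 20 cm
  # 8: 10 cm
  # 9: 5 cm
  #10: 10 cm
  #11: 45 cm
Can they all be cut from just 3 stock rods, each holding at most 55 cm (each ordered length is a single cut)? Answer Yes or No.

Yes

A valid assignment using 3 stock rods:
  stock rod 1: 45 + 10 = 55
  stock rod 2: 20 + 20 + 15 = 55
  stock rod 3: 15 + 10 + 10 + 10 + 5 + 5 = 55
Every load is within 55 cm, so 3 stock rods suffice.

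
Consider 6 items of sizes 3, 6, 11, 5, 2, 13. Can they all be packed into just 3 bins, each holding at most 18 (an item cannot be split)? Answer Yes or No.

A valid assignment using 3 bins:
  bin 1: 13 + 5 = 18
  bin 2: 11 + 6 = 17
  bin 3: 3 + 2 = 5
Every load is within 18, so 3 bins suffice.

Yes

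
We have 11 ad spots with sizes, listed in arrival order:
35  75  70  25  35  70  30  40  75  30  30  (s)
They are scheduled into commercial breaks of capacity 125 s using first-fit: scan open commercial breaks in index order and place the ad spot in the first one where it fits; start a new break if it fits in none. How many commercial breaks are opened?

5

  35 → break 1 (new)  [load 35/125]
  75 → break 1  [load 110/125]
  70 → break 2 (new)  [load 70/125]
  25 → break 2  [load 95/125]
  35 → break 3 (new)  [load 35/125]
  70 → break 3  [load 105/125]
  30 → break 2  [load 125/125]
  40 → break 4 (new)  [load 40/125]
  75 → break 4  [load 115/125]
  30 → break 5 (new)  [load 30/125]
  30 → break 5  [load 60/125]
5 commercial breaks opened.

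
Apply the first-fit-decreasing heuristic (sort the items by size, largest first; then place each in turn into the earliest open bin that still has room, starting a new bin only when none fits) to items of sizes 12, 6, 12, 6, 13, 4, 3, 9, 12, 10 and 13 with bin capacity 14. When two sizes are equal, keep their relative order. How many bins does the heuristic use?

8

Sorted descending: 13, 13, 12, 12, 12, 10, 9, 6, 6, 4, 3.
  13 → bin 1 (new)  [load 13/14]
  13 → bin 2 (new)  [load 13/14]
  12 → bin 3 (new)  [load 12/14]
  12 → bin 4 (new)  [load 12/14]
  12 → bin 5 (new)  [load 12/14]
  10 → bin 6 (new)  [load 10/14]
  9 → bin 7 (new)  [load 9/14]
  6 → bin 8 (new)  [load 6/14]
  6 → bin 8  [load 12/14]
  4 → bin 6  [load 14/14]
  3 → bin 7  [load 12/14]
8 bins opened.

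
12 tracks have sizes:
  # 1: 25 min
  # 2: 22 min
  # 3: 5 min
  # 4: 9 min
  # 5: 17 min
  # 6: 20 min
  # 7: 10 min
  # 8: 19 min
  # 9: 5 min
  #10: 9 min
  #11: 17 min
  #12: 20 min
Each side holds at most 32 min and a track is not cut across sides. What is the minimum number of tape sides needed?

7

Total = 25 + 22 + 20 + 20 + 19 + 17 + 17 + 10 + 9 + 9 + 5 + 5 = 178 min.
Lower bound: ⌈178/32⌉ = 6 tape sides.
Also, 7 tracks each exceed 16 min, and no two of those can share a side, so at least 7 tape sides are needed.
A packing using 7 tape sides:
  side 1: 25 + 5 = 30
  side 2: 22 + 10 = 32
  side 3: 20 + 9 = 29
  side 4: 20 + 9 = 29
  side 5: 19 + 5 = 24
  side 6: 17 = 17
  side 7: 17 = 17
This matches the lower bound, so 7 is optimal.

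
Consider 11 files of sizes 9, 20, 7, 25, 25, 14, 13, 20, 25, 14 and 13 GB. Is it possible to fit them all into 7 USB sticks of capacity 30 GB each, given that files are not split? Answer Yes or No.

A valid assignment using 7 USB sticks:
  USB stick 1: 25 = 25
  USB stick 2: 25 = 25
  USB stick 3: 25 = 25
  USB stick 4: 20 + 9 = 29
  USB stick 5: 20 + 7 = 27
  USB stick 6: 14 + 14 = 28
  USB stick 7: 13 + 13 = 26
Every load is within 30 GB, so 7 USB sticks suffice.

Yes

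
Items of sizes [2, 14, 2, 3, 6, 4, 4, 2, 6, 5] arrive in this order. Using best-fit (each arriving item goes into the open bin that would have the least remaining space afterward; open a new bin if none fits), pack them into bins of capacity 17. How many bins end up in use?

  2 → bin 1 (new)  [load 2/17]
  14 → bin 1  [load 16/17]
  2 → bin 2 (new)  [load 2/17]
  3 → bin 2  [load 5/17]
  6 → bin 2  [load 11/17]
  4 → bin 2  [load 15/17]
  4 → bin 3 (new)  [load 4/17]
  2 → bin 2  [load 17/17]
  6 → bin 3  [load 10/17]
  5 → bin 3  [load 15/17]
3 bins opened.

3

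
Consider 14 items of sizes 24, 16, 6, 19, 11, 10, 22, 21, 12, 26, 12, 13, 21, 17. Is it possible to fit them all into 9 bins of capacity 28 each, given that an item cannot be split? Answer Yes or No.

Total = 230; ⌈230/28⌉ = 9.
The bound of 9 does not rule out 9, but exhaustive search shows no assignment into 9 bins of capacity 28 exists — the minimum is 10.

No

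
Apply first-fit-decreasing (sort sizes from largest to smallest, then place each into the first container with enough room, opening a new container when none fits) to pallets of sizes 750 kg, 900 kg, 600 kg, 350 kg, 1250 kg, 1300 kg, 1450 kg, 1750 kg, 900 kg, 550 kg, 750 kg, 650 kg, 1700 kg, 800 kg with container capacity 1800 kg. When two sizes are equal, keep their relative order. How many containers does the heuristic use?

9

Sorted descending: 1750, 1700, 1450, 1300, 1250, 900, 900, 800, 750, 750, 650, 600, 550, 350.
  1750 → container 1 (new)  [load 1750/1800]
  1700 → container 2 (new)  [load 1700/1800]
  1450 → container 3 (new)  [load 1450/1800]
  1300 → container 4 (new)  [load 1300/1800]
  1250 → container 5 (new)  [load 1250/1800]
  900 → container 6 (new)  [load 900/1800]
  900 → container 6  [load 1800/1800]
  800 → container 7 (new)  [load 800/1800]
  750 → container 7  [load 1550/1800]
  750 → container 8 (new)  [load 750/1800]
  650 → container 8  [load 1400/1800]
  600 → container 9 (new)  [load 600/1800]
  550 → container 5  [load 1800/1800]
  350 → container 3  [load 1800/1800]
9 containers opened.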